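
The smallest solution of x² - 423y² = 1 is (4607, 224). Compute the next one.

Solutions to x² - Dy² = 1 are generated by powers of (x₀ + y₀√D).
The next solution satisfies x₁ + y₁√423 = (x₀ + y₀√423)², giving:
x₁ = x₀² + 423y₀² = 4607² + 423·224² = 21224449 + 21224448 = 42448897
y₁ = 2x₀y₀ = 2·4607·224 = 2063936

Verify: 42448897² - 423·2063936² = 1801908856516609 - 1801908856516608 = 1 ✓

x = 42448897, y = 2063936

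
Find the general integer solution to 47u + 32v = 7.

Step 1: Compute gcd(47, 32) = 1.
Since 1 divides 7, solutions exist.

Step 2: Find a particular solution using extended Euclidean algorithm.
We get u₀ = 105, v₀ = -154.
Check: 47*105 + 32*-154 = 7 = 7 ✓

Step 3: Write the general solution.
u = 105 + (32/1)t = 105 + 32t
v = -154 - (47/1)t = -154 - 47t
for any integer t.

u = 105 + 32t, v = -154 - 47t for integer t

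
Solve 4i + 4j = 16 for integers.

Step 1: Check solvability.
gcd(4, 4) = 4
Since 4 divides 16, solutions exist.

Step 2: Apply extended Euclidean algorithm to find gcd.
We find integers such that 4*x0 + 4*y0 = 4

Step 3: Scale the particular solution.
Multiply by 16/4 = 4:
i = 0, j = 4

Step 4: Verify.
4*(0) + 4*(4) = 16 = 16 ✓

i = 0, j = 4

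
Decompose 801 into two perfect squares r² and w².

We need to find integers r, w > 0 such that r² + w² = 801.
Trying r = 15: w² = 801 - 15² = 801 - 225 = 576
w = 24
Check: 15² + 24² = 225 + 576 = 801 ✓

801 = 15² + 24²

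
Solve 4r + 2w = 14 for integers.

Step 1: Check solvability.
gcd(4, 2) = 2
Since 2 divides 14, solutions exist.

Step 2: Apply extended Euclidean algorithm to find gcd.
We find integers such that 4*x0 + 2*y0 = 2

Step 3: Scale the particular solution.
Multiply by 14/2 = 7:
r = 0, w = 7

Step 4: Verify.
4*(0) + 2*(7) = 14 = 14 ✓

r = 0, w = 7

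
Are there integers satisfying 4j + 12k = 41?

Step 1: Compute gcd(4, 12).
gcd(4, 12) = 4

Step 2: Check divisibility.
Does 4 divide 41? 41 = 4 x 10 + 1, so no.

By the theorem on linear Diophantine equations, 4j + 12k = 41 has integer solutions if and only if gcd(4, 12) divides 41. Since 4 does not divide 41, no solutions exist.

No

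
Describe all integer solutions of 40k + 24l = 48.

Step 1: Compute gcd(40, 24) = 8.
Since 8 divides 48, solutions exist.

Step 2: Find a particular solution using extended Euclidean algorithm.
We get k₀ = -6, l₀ = 12.
Check: 40*-6 + 24*12 = 48 = 48 ✓

Step 3: Write the general solution.
k = -6 + (24/8)t = -6 + 3t
l = 12 - (40/8)t = 12 - 5t
for any integer t.

k = -6 + 3t, l = 12 - 5t for integer t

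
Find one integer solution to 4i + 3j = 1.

Step 1: Check solvability.
gcd(4, 3) = 1
Since 1 divides 1, solutions exist.

Step 2: Apply extended Euclidean algorithm to find gcd.
We find integers such that 4*x0 + 3*y0 = 1

Step 3: Scale the particular solution.
Multiply by 1/1 = 1:
i = 1, j = -1

Step 4: Verify.
4*(1) + 3*(-1) = 1 = 1 ✓

i = 1, j = -1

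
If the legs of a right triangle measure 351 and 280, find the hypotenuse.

c² = a² + b² = 351² + 280² = 123201 + 78400 = 201601
c = 449

449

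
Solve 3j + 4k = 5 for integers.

Step 1: Check solvability.
gcd(3, 4) = 1
Since 1 divides 5, solutions exist.

Step 2: Apply extended Euclidean algorithm to find gcd.
We find integers such that 3*x0 + 4*y0 = 1

Step 3: Scale the particular solution.
Multiply by 5/1 = 5:
j = -5, k = 5

Step 4: Verify.
3*(-5) + 4*(5) = 5 = 5 ✓

j = -5, k = 5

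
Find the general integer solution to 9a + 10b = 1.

Step 1: Compute gcd(9, 10) = 1.
Since 1 divides 1, solutions exist.

Step 2: Find a particular solution using extended Euclidean algorithm.
We get a₀ = -1, b₀ = 1.
Check: 9*-1 + 10*1 = 1 = 1 ✓

Step 3: Write the general solution.
a = -1 + (10/1)t = -1 + 10t
b = 1 - (9/1)t = 1 - 9t
for any integer t.

a = -1 + 10t, b = 1 - 9t for integer t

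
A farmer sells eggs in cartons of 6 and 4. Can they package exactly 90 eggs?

We need non-negative a, b with 6a + 4b = 90.
gcd(6, 4) = 2 divides 90.
Try a = 1: 4b = 90 - 6 = 84, so b = 21.
One way: 1 cartons of 6 and 21 cartons of 4.

Yes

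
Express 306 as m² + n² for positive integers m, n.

We need to find integers m, n > 0 such that m² + n² = 306.
Trying m = 9: n² = 306 - 9² = 306 - 81 = 225
n = 15
Check: 9² + 15² = 81 + 225 = 306 ✓

306 = 9² + 15²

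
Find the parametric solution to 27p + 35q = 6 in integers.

Step 1: Compute gcd(27, 35) = 1.
Since 1 divides 6, solutions exist.

Step 2: Find a particular solution using extended Euclidean algorithm.
We get p₀ = 78, q₀ = -60.
Check: 27*78 + 35*-60 = 6 = 6 ✓

Step 3: Write the general solution.
p = 78 + (35/1)t = 78 + 35t
q = -60 - (27/1)t = -60 - 27t
for any integer t.

p = 78 + 35t, q = -60 - 27t for integer t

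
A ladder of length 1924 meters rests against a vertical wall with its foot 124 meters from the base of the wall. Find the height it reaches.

The ladder, wall, and ground form a right triangle with hypotenuse 1924 and one leg 124.
By the Pythagorean theorem: h² = 1924² - 124² = 3701776 - 15376 = 3686400
h = √3686400 = 1920 meters

1920 meters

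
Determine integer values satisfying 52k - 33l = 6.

Step 1: Check solvability.
gcd(52, 33) = 1
Since 1 divides 6, solutions exist.

Step 2: Apply extended Euclidean algorithm to find gcd.
We find integers such that 52*x0 + 33*y0 = 1

Step 3: Scale the particular solution.
Multiply by 6/1 = 6:
k = 42, l = 66

Step 4: Verify.
52*(42) - 33*(66) = 6 = 6 ✓

k = 42, l = 66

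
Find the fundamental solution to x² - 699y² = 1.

We seek the smallest positive integers (x, y) with x² - 699y² = 1, i.e., x² = 699y² + 1.
Try successive y values:
y = 1: x² = 699·1² + 1 = 700, not a perfect square
y = 2: x² = 699·2² + 1 = 2797, not a perfect square
y = 3: x² = 699·3² + 1 = 6292, not a perfect square
... continuing the search (or via continued fractions) ...
y = 85899: x² = 699·85899² + 1 = 5157668102500, x = 2271050 ✓

Verify: 2271050² - 699·85899² = 5157668102500 - 5157668102499 = 1 ✓

x = 2271050, y = 85899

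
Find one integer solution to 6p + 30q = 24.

Step 1: Check solvability.
gcd(6, 30) = 6
Since 6 divides 24, solutions exist.

Step 2: Apply extended Euclidean algorithm to find gcd.
We find integers such that 6*x0 + 30*y0 = 6

Step 3: Scale the particular solution.
Multiply by 24/6 = 4:
p = 4, q = 0

Step 4: Verify.
6*(4) + 30*(0) = 24 = 24 ✓

p = 4, q = 0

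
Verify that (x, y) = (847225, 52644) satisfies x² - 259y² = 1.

Compute x² = 847225² = 717790200625
Compute 259y² = 259·52644² = 259·2771390736 = 717790200624
x² - 259y² = 717790200625 - 717790200624 = 1
Since this equals 1, (847225, 52644) is a solution.

Yes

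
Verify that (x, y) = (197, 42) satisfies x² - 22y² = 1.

Compute x² = 197² = 38809
Compute 22y² = 22·42² = 22·1764 = 38808
x² - 22y² = 38809 - 38808 = 1
Since this equals 1, (197, 42) is a solution.

Yes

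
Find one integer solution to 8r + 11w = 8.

Step 1: Check solvability.
gcd(8, 11) = 1
Since 1 divides 8, solutions exist.

Step 2: Apply extended Euclidean algorithm to find gcd.
We find integers such that 8*x0 + 11*y0 = 1

Step 3: Scale the particular solution.
Multiply by 8/1 = 8:
r = -32, w = 24

Step 4: Verify.
8*(-32) + 11*(24) = 8 = 8 ✓

r = -32, w = 24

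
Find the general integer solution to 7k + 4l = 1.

Step 1: Compute gcd(7, 4) = 1.
Since 1 divides 1, solutions exist.

Step 2: Find a particular solution using extended Euclidean algorithm.
We get k₀ = -1, l₀ = 2.
Check: 7*-1 + 4*2 = 1 = 1 ✓

Step 3: Write the general solution.
k = -1 + (4/1)t = -1 + 4t
l = 2 - (7/1)t = 2 - 7t
for any integer t.

k = -1 + 4t, l = 2 - 7t for integer t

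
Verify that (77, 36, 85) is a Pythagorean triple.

Compute a² + b²:
77² + 36² = 5929 + 1296 = 7225
Compute c²:
85² = 7225
Since 7225 = 7225, it is a Pythagorean triple.

Yes, it is a Pythagorean triple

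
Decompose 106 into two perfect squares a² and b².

We need to find integers a, b > 0 such that a² + b² = 106.
Trying a = 5: b² = 106 - 5² = 106 - 25 = 81
b = 9
Check: 5² + 9² = 25 + 81 = 106 ✓

106 = 5² + 9²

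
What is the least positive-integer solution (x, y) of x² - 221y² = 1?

We seek the smallest positive integers (x, y) with x² - 221y² = 1, i.e., x² = 221y² + 1.
Try successive y values:
y = 1: x² = 221·1² + 1 = 222, not a perfect square
y = 2: x² = 221·2² + 1 = 885, not a perfect square
y = 3: x² = 221·3² + 1 = 1990, not a perfect square
... continuing the search (or via continued fractions) ...
y = 112: x² = 221·112² + 1 = 2772225, x = 1665 ✓

Verify: 1665² - 221·112² = 2772225 - 2772224 = 1 ✓

x = 1665, y = 112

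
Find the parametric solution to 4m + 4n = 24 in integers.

Step 1: Compute gcd(4, 4) = 4.
Since 4 divides 24, solutions exist.

Step 2: Find a particular solution using extended Euclidean algorithm.
We get m₀ = 0, n₀ = 6.
Check: 4*0 + 4*6 = 24 = 24 ✓

Step 3: Write the general solution.
m = 0 + (4/4)t = 0 + 1t
n = 6 - (4/4)t = 6 - 1t
for any integer t.

m = 0 + 1t, n = 6 - 1t for integer t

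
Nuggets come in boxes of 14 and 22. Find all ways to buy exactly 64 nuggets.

We need non-negative integers (x, y) with 14x + 22y = 64.
For each x in 0..4, check if 64 - 14x is a non-negative multiple of 22.
x = 3: 22y = 22, y = 1 ✓

(3 boxes of 14, 1 boxes of 22)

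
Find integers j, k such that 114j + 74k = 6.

Step 1: Check solvability.
gcd(114, 74) = 2
Since 2 divides 6, solutions exist.

Step 2: Apply extended Euclidean algorithm to find gcd.
We find integers such that 114*x0 + 74*y0 = 2

Step 3: Scale the particular solution.
Multiply by 6/2 = 3:
j = 39, k = -60

Step 4: Verify.
114*(39) + 74*(-60) = 6 = 6 ✓

j = 39, k = -60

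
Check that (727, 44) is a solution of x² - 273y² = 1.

Compute x² = 727² = 528529
Compute 273y² = 273·44² = 273·1936 = 528528
x² - 273y² = 528529 - 528528 = 1
Since this equals 1, (727, 44) is a solution.

Yes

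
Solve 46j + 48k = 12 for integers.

Step 1: Check solvability.
gcd(46, 48) = 2
Since 2 divides 12, solutions exist.

Step 2: Apply extended Euclidean algorithm to find gcd.
We find integers such that 46*x0 + 48*y0 = 2

Step 3: Scale the particular solution.
Multiply by 12/2 = 6:
j = -6, k = 6

Step 4: Verify.
46*(-6) + 48*(6) = 12 = 12 ✓

j = -6, k = 6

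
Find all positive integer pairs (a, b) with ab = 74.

The positive divisors of 74 are: 1, 2, 37, 74.
Each divisor d gives the pair (d, 74/d):
(1, 74), (2, 37), (37, 2), (74, 1)

(1, 74), (2, 37), (37, 2), (74, 1)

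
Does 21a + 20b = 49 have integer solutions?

Step 1: Compute gcd(21, 20).
gcd(21, 20) = 1

Step 2: Check divisibility.
Does 1 divide 49? 49 = 1 x 49, so yes.

By the theorem on linear Diophantine equations, 21a + 20b = 49 has integer solutions if and only if gcd(21, 20) divides 49. Since 1 | 49, solutions exist.

Yes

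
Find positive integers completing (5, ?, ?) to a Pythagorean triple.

We need the other leg and hypotenuse such that 5² + x² = c².
Take x = 12, c = 13: 5² + 12² = 25 + 144 = 169 = 13² ✓
Triple: (5, 12, 13)

(5, 12, 13)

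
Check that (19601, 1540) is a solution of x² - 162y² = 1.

Compute x² = 19601² = 384199201
Compute 162y² = 162·1540² = 162·2371600 = 384199200
x² - 162y² = 384199201 - 384199200 = 1
Since this equals 1, (19601, 1540) is a solution.

Yes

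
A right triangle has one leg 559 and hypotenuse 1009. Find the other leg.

b² = c² - a² = 1018081 - 312481 = 705600
b = 840

840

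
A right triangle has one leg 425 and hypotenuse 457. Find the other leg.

b² = c² - a² = 208849 - 180625 = 28224
b = 168

168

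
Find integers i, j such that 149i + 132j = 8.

Step 1: Check solvability.
gcd(149, 132) = 1
Since 1 divides 8, solutions exist.

Step 2: Apply extended Euclidean algorithm to find gcd.
We find integers such that 149*x0 + 132*y0 = 1

Step 3: Scale the particular solution.
Multiply by 8/1 = 8:
i = -248, j = 280

Step 4: Verify.
149*(-248) + 132*(280) = 8 = 8 ✓

i = -248, j = 280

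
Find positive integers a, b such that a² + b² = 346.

Search for a with 346 - a² a perfect square.
a = 11: 346 - 11² = 346 - 121 = 225 = 15² ✓
So a = 11, b = 15.

a = 11, b = 15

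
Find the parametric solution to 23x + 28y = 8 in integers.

Step 1: Compute gcd(23, 28) = 1.
Since 1 divides 8, solutions exist.

Step 2: Find a particular solution using extended Euclidean algorithm.
We get x₀ = 88, y₀ = -72.
Check: 23*88 + 28*-72 = 8 = 8 ✓

Step 3: Write the general solution.
x = 88 + (28/1)t = 88 + 28t
y = -72 - (23/1)t = -72 - 23t
for any integer t.

x = 88 + 28t, y = -72 - 23t for integer t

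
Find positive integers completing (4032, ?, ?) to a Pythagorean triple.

We need the other leg and hypotenuse such that 4032² + x² = c².
Take x = 6601, c = 7735: 4032² + 6601² = 16257024 + 43573201 = 59830225 = 7735² ✓
Triple: (6601, 4032, 7735)

(6601, 4032, 7735)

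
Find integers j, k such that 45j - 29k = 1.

Step 1: Check solvability.
gcd(45, 29) = 1
Since 1 divides 1, solutions exist.

Step 2: Apply extended Euclidean algorithm to find gcd.
We find integers such that 45*x0 + 29*y0 = 1

Step 3: Scale the particular solution.
Multiply by 1/1 = 1:
j = -9, k = -14

Step 4: Verify.
45*(-9) - 29*(-14) = 1 = 1 ✓

j = -9, k = -14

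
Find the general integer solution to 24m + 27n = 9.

Step 1: Compute gcd(24, 27) = 3.
Since 3 divides 9, solutions exist.

Step 2: Find a particular solution using extended Euclidean algorithm.
We get m₀ = -3, n₀ = 3.
Check: 24*-3 + 27*3 = 9 = 9 ✓

Step 3: Write the general solution.
m = -3 + (27/3)t = -3 + 9t
n = 3 - (24/3)t = 3 - 8t
for any integer t.

m = -3 + 9t, n = 3 - 8t for integer t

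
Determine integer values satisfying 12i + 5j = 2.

Step 1: Check solvability.
gcd(12, 5) = 1
Since 1 divides 2, solutions exist.

Step 2: Apply extended Euclidean algorithm to find gcd.
We find integers such that 12*x0 + 5*y0 = 1

Step 3: Scale the particular solution.
Multiply by 2/1 = 2:
i = -4, j = 10

Step 4: Verify.
12*(-4) + 5*(10) = 2 = 2 ✓

i = -4, j = 10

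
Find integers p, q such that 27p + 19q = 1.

Step 1: Check solvability.
gcd(27, 19) = 1
Since 1 divides 1, solutions exist.

Step 2: Apply extended Euclidean algorithm to find gcd.
We find integers such that 27*x0 + 19*y0 = 1

Step 3: Scale the particular solution.
Multiply by 1/1 = 1:
p = -7, q = 10

Step 4: Verify.
27*(-7) + 19*(10) = 1 = 1 ✓

p = -7, q = 10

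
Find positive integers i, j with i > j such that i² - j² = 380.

Factor: i² - j² = (i+j)(i-j) = 380.
We need two factors of 380 with the same parity.
Use i+j = 190 and i-j = 2 (product 190·2 = 380).
Adding: 2i = 192, so i = 96.
Subtracting: 2j = 188, so j = 94.
Check: 96² - 94² = 9216 - 8836 = 380 ✓

i = 96, j = 94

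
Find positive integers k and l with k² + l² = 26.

We need to find integers k, l > 0 such that k² + l² = 26.
Trying k = 1: l² = 26 - 1² = 26 - 1 = 25
l = 5
Check: 1² + 5² = 1 + 25 = 26 ✓

26 = 1² + 5²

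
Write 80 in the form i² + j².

We need to find integers i, j > 0 such that i² + j² = 80.
Trying i = 4: j² = 80 - 4² = 80 - 16 = 64
j = 8
Check: 4² + 8² = 16 + 64 = 80 ✓

80 = 4² + 8²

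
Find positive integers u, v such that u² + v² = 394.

Search for u with 394 - u² a perfect square.
u = 13: 394 - 13² = 394 - 169 = 225 = 15² ✓
So u = 13, v = 15.

u = 13, v = 15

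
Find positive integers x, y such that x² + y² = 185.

Search for x with 185 - x² a perfect square.
x = 4: 185 - 4² = 185 - 16 = 169 = 13² ✓
So x = 4, y = 13.

x = 4, y = 13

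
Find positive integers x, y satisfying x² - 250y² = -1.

We need x² = 250y² - 1. Try successive y:
y = 1: x² = 250·1² - 1 = 249, not a perfect square
y = 2: x² = 250·2² - 1 = 999, not a perfect square
y = 3: x² = 250·3² - 1 = 2249, not a perfect square
...
y = 281: x² = 250·281² - 1 = 19740249 = 4443² ✓
Check: 4443² - 250·281² = 19740249 - 19740250 = -1 ✓

x = 4443, y = 281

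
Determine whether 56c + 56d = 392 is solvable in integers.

Step 1: Compute gcd(56, 56).
gcd(56, 56) = 56

Step 2: Check divisibility.
Does 56 divide 392? 392 = 56 x 7, so yes.

By the theorem on linear Diophantine equations, 56c + 56d = 392 has integer solutions if and only if gcd(56, 56) divides 392. Since 56 | 392, solutions exist.

Yes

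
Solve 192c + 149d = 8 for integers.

Step 1: Check solvability.
gcd(192, 149) = 1
Since 1 divides 8, solutions exist.

Step 2: Apply extended Euclidean algorithm to find gcd.
We find integers such that 192*x0 + 149*y0 = 1

Step 3: Scale the particular solution.
Multiply by 8/1 = 8:
c = 416, d = -536

Step 4: Verify.
192*(416) + 149*(-536) = 8 = 8 ✓

c = 416, d = -536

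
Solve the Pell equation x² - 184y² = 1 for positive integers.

We seek the smallest positive integers (x, y) with x² - 184y² = 1, i.e., x² = 184y² + 1.
Try successive y values:
y = 1: x² = 184·1² + 1 = 185, not a perfect square
y = 2: x² = 184·2² + 1 = 737, not a perfect square
y = 3: x² = 184·3² + 1 = 1657, not a perfect square
... continuing the search (or via continued fractions) ...
y = 1794: x² = 184·1794² + 1 = 592192225, x = 24335 ✓

Verify: 24335² - 184·1794² = 592192225 - 592192224 = 1 ✓

x = 24335, y = 1794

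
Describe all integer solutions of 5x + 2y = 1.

Step 1: Compute gcd(5, 2) = 1.
Since 1 divides 1, solutions exist.

Step 2: Find a particular solution using extended Euclidean algorithm.
We get x₀ = 1, y₀ = -2.
Check: 5*1 + 2*-2 = 1 = 1 ✓

Step 3: Write the general solution.
x = 1 + (2/1)t = 1 + 2t
y = -2 - (5/1)t = -2 - 5t
for any integer t.

x = 1 + 2t, y = -2 - 5t for integer t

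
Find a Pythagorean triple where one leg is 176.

We need the other leg and hypotenuse such that 176² + x² = c².
Take x = 57, c = 185: 176² + 57² = 30976 + 3249 = 34225 = 185² ✓
Triple: (57, 176, 185)

(57, 176, 185)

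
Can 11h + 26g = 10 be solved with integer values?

Step 1: Compute gcd(11, 26).
gcd(11, 26) = 1

Step 2: Check divisibility.
Does 1 divide 10? 10 = 1 x 10, so yes.

By the theorem on linear Diophantine equations, 11h + 26g = 10 has integer solutions if and only if gcd(11, 26) divides 10. Since 1 | 10, solutions exist.

Yes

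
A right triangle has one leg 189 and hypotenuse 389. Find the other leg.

b² = c² - a² = 151321 - 35721 = 115600
b = 340

340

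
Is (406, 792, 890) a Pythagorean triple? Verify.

Compute a² + b² = 406² + 792² = 164836 + 627264 = 792100
Compute c² = 890² = 792100
Since 792100 = 792100, confirmed.

Yes, it is a Pythagorean triple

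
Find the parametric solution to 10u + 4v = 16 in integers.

Step 1: Compute gcd(10, 4) = 2.
Since 2 divides 16, solutions exist.

Step 2: Find a particular solution using extended Euclidean algorithm.
We get u₀ = 8, v₀ = -16.
Check: 10*8 + 4*-16 = 16 = 16 ✓

Step 3: Write the general solution.
u = 8 + (4/2)t = 8 + 2t
v = -16 - (10/2)t = -16 - 5t
for any integer t.

u = 8 + 2t, v = -16 - 5t for integer t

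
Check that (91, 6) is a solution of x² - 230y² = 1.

Compute x² = 91² = 8281
Compute 230y² = 230·6² = 230·36 = 8280
x² - 230y² = 8281 - 8280 = 1
Since this equals 1, (91, 6) is a solution.

Yes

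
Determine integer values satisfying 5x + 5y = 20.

Step 1: Check solvability.
gcd(5, 5) = 5
Since 5 divides 20, solutions exist.

Step 2: Apply extended Euclidean algorithm to find gcd.
We find integers such that 5*x0 + 5*y0 = 5

Step 3: Scale the particular solution.
Multiply by 20/5 = 4:
x = 0, y = 4

Step 4: Verify.
5*(0) + 5*(4) = 20 = 20 ✓

x = 0, y = 4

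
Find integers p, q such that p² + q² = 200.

We need to find integers p, q > 0 such that p² + q² = 200.
Trying p = 2: q² = 200 - 2² = 200 - 4 = 196
q = 14
Check: 2² + 14² = 4 + 196 = 200 ✓

200 = 2² + 14²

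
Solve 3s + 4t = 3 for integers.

Step 1: Check solvability.
gcd(3, 4) = 1
Since 1 divides 3, solutions exist.

Step 2: Apply extended Euclidean algorithm to find gcd.
We find integers such that 3*x0 + 4*y0 = 1

Step 3: Scale the particular solution.
Multiply by 3/1 = 3:
s = -3, t = 3

Step 4: Verify.
3*(-3) + 4*(3) = 3 = 3 ✓

s = -3, t = 3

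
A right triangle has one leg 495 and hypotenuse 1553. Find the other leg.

b² = c² - a² = 2411809 - 245025 = 2166784
b = 1472

1472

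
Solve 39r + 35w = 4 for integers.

Step 1: Check solvability.
gcd(39, 35) = 1
Since 1 divides 4, solutions exist.

Step 2: Apply extended Euclidean algorithm to find gcd.
We find integers such that 39*x0 + 35*y0 = 1

Step 3: Scale the particular solution.
Multiply by 4/1 = 4:
r = 36, w = -40

Step 4: Verify.
39*(36) + 35*(-40) = 4 = 4 ✓

r = 36, w = -40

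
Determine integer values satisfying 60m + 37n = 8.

Step 1: Check solvability.
gcd(60, 37) = 1
Since 1 divides 8, solutions exist.

Step 2: Apply extended Euclidean algorithm to find gcd.
We find integers such that 60*x0 + 37*y0 = 1

Step 3: Scale the particular solution.
Multiply by 8/1 = 8:
m = -64, n = 104

Step 4: Verify.
60*(-64) + 37*(104) = 8 = 8 ✓

m = -64, n = 104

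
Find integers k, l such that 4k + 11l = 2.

Step 1: Check solvability.
gcd(4, 11) = 1
Since 1 divides 2, solutions exist.

Step 2: Apply extended Euclidean algorithm to find gcd.
We find integers such that 4*x0 + 11*y0 = 1

Step 3: Scale the particular solution.
Multiply by 2/1 = 2:
k = 6, l = -2

Step 4: Verify.
4*(6) + 11*(-2) = 2 = 2 ✓

k = 6, l = -2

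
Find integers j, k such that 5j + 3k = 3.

Step 1: Check solvability.
gcd(5, 3) = 1
Since 1 divides 3, solutions exist.

Step 2: Apply extended Euclidean algorithm to find gcd.
We find integers such that 5*x0 + 3*y0 = 1

Step 3: Scale the particular solution.
Multiply by 3/1 = 3:
j = -3, k = 6

Step 4: Verify.
5*(-3) + 3*(6) = 3 = 3 ✓

j = -3, k = 6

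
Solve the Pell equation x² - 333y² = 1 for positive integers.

We seek the smallest positive integers (x, y) with x² - 333y² = 1, i.e., x² = 333y² + 1.
Try successive y values:
y = 1: x² = 333·1² + 1 = 334, not a perfect square
y = 2: x² = 333·2² + 1 = 1333, not a perfect square
y = 3: x² = 333·3² + 1 = 2998, not a perfect square
... continuing the search (or via continued fractions) ...
y = 4: x² = 333·4² + 1 = 5329, x = 73 ✓

Verify: 73² - 333·4² = 5329 - 5328 = 1 ✓

x = 73, y = 4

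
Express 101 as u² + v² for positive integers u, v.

We need to find integers u, v > 0 such that u² + v² = 101.
Trying u = 1: v² = 101 - 1² = 101 - 1 = 100
v = 10
Check: 1² + 10² = 1 + 100 = 101 ✓

101 = 1² + 10²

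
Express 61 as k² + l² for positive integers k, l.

We need to find integers k, l > 0 such that k² + l² = 61.
Trying k = 5: l² = 61 - 5² = 61 - 25 = 36
l = 6
Check: 5² + 6² = 25 + 36 = 61 ✓

61 = 5² + 6²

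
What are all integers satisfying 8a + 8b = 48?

Step 1: Compute gcd(8, 8) = 8.
Since 8 divides 48, solutions exist.

Step 2: Find a particular solution using extended Euclidean algorithm.
We get a₀ = 0, b₀ = 6.
Check: 8*0 + 8*6 = 48 = 48 ✓

Step 3: Write the general solution.
a = 0 + (8/8)t = 0 + 1t
b = 6 - (8/8)t = 6 - 1t
for any integer t.

a = 0 + 1t, b = 6 - 1t for integer t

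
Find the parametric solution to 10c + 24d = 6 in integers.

Step 1: Compute gcd(10, 24) = 2.
Since 2 divides 6, solutions exist.

Step 2: Find a particular solution using extended Euclidean algorithm.
We get c₀ = 15, d₀ = -6.
Check: 10*15 + 24*-6 = 6 = 6 ✓

Step 3: Write the general solution.
c = 15 + (24/2)t = 15 + 12t
d = -6 - (10/2)t = -6 - 5t
for any integer t.

c = 15 + 12t, d = -6 - 5t for integer t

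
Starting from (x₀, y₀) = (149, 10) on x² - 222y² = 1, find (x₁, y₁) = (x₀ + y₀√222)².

Solutions to x² - Dy² = 1 are generated by powers of (x₀ + y₀√D).
The next solution satisfies x₁ + y₁√222 = (x₀ + y₀√222)², giving:
x₁ = x₀² + 222y₀² = 149² + 222·10² = 22201 + 22200 = 44401
y₁ = 2x₀y₀ = 2·149·10 = 2980

Verify: 44401² - 222·2980² = 1971448801 - 1971448800 = 1 ✓

x = 44401, y = 2980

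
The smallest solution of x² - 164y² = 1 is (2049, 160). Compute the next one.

Solutions to x² - Dy² = 1 are generated by powers of (x₀ + y₀√D).
The next solution satisfies x₁ + y₁√164 = (x₀ + y₀√164)², giving:
x₁ = x₀² + 164y₀² = 2049² + 164·160² = 4198401 + 4198400 = 8396801
y₁ = 2x₀y₀ = 2·2049·160 = 655680

Verify: 8396801² - 164·655680² = 70506267033601 - 70506267033600 = 1 ✓

x = 8396801, y = 655680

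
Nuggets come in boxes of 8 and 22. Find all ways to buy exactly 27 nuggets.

We need non-negative integers (x, y) with 8x + 22y = 27.
For each x in 0..3, check if 27 - 8x is a non-negative multiple of 22.
No x yields an integer y ≥ 0.

No solution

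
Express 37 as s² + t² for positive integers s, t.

We need to find integers s, t > 0 such that s² + t² = 37.
Trying s = 1: t² = 37 - 1² = 37 - 1 = 36
t = 6
Check: 1² + 6² = 1 + 36 = 37 ✓

37 = 1² + 6²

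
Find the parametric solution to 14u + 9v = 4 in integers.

Step 1: Compute gcd(14, 9) = 1.
Since 1 divides 4, solutions exist.

Step 2: Find a particular solution using extended Euclidean algorithm.
We get u₀ = 8, v₀ = -12.
Check: 14*8 + 9*-12 = 4 = 4 ✓

Step 3: Write the general solution.
u = 8 + (9/1)t = 8 + 9t
v = -12 - (14/1)t = -12 - 14t
for any integer t.

u = 8 + 9t, v = -12 - 14t for integer t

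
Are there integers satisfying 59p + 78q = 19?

Step 1: Compute gcd(59, 78).
gcd(59, 78) = 1

Step 2: Check divisibility.
Does 1 divide 19? 19 = 1 x 19, so yes.

By the theorem on linear Diophantine equations, 59p + 78q = 19 has integer solutions if and only if gcd(59, 78) divides 19. Since 1 | 19, solutions exist.

Yes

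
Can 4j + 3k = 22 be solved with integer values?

Step 1: Compute gcd(4, 3).
gcd(4, 3) = 1

Step 2: Check divisibility.
Does 1 divide 22? 22 = 1 x 22, so yes.

By the theorem on linear Diophantine equations, 4j + 3k = 22 has integer solutions if and only if gcd(4, 3) divides 22. Since 1 | 22, solutions exist.

Yes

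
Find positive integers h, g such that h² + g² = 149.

Search for h with 149 - h² a perfect square.
h = 7: 149 - 7² = 149 - 49 = 100 = 10² ✓
So h = 7, g = 10.

h = 7, g = 10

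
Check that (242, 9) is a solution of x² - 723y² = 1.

Compute x² = 242² = 58564
Compute 723y² = 723·9² = 723·81 = 58563
x² - 723y² = 58564 - 58563 = 1
Since this equals 1, (242, 9) is a solution.

Yes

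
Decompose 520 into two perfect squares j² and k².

We need to find integers j, k > 0 such that j² + k² = 520.
Trying j = 6: k² = 520 - 6² = 520 - 36 = 484
k = 22
Check: 6² + 22² = 36 + 484 = 520 ✓

520 = 6² + 22²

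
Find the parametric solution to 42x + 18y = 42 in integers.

Step 1: Compute gcd(42, 18) = 6.
Since 6 divides 42, solutions exist.

Step 2: Find a particular solution using extended Euclidean algorithm.
We get x₀ = 7, y₀ = -14.
Check: 42*7 + 18*-14 = 42 = 42 ✓

Step 3: Write the general solution.
x = 7 + (18/6)t = 7 + 3t
y = -14 - (42/6)t = -14 - 7t
for any integer t.

x = 7 + 3t, y = -14 - 7t for integer t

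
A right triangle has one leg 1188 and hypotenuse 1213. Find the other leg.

a² = c² - b² = 1471369 - 1411344 = 60025
a = 245

245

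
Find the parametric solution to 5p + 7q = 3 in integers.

Step 1: Compute gcd(5, 7) = 1.
Since 1 divides 3, solutions exist.

Step 2: Find a particular solution using extended Euclidean algorithm.
We get p₀ = 9, q₀ = -6.
Check: 5*9 + 7*-6 = 3 = 3 ✓

Step 3: Write the general solution.
p = 9 + (7/1)t = 9 + 7t
q = -6 - (5/1)t = -6 - 5t
for any integer t.

p = 9 + 7t, q = -6 - 5t for integer t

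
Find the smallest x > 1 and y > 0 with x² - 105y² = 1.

We seek the smallest positive integers (x, y) with x² - 105y² = 1, i.e., x² = 105y² + 1.
Try successive y values:
y = 1: x² = 105·1² + 1 = 106, not a perfect square
y = 2: x² = 105·2² + 1 = 421, not a perfect square
y = 3: x² = 105·3² + 1 = 946, not a perfect square
... continuing the search (or via continued fractions) ...
y = 4: x² = 105·4² + 1 = 1681, x = 41 ✓

Verify: 41² - 105·4² = 1681 - 1680 = 1 ✓

x = 41, y = 4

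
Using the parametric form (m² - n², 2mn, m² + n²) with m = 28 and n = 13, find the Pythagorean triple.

a = m² - n² = 28² - 13² = 784 - 169 = 615
b = 2mn = 2·28·13 = 728
c = m² + n² = 784 + 169 = 953
Verify: 615² + 728² = 378225 + 529984 = 908209 = 953² ✓

(615, 728, 953)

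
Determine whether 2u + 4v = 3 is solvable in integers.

Step 1: Compute gcd(2, 4).
gcd(2, 4) = 2

Step 2: Check divisibility.
Does 2 divide 3? 3 = 2 x 1 + 1, so no.

By the theorem on linear Diophantine equations, 2u + 4v = 3 has integer solutions if and only if gcd(2, 4) divides 3. Since 2 does not divide 3, no solutions exist.

No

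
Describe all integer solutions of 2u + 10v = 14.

Step 1: Compute gcd(2, 10) = 2.
Since 2 divides 14, solutions exist.

Step 2: Find a particular solution using extended Euclidean algorithm.
We get u₀ = 7, v₀ = 0.
Check: 2*7 + 10*0 = 14 = 14 ✓

Step 3: Write the general solution.
u = 7 + (10/2)t = 7 + 5t
v = 0 - (2/2)t = 0 - 1t
for any integer t.

u = 7 + 5t, v = 0 - 1t for integer t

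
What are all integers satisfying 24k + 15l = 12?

Step 1: Compute gcd(24, 15) = 3.
Since 3 divides 12, solutions exist.

Step 2: Find a particular solution using extended Euclidean algorithm.
We get k₀ = 8, l₀ = -12.
Check: 24*8 + 15*-12 = 12 = 12 ✓

Step 3: Write the general solution.
k = 8 + (15/3)t = 8 + 5t
l = -12 - (24/3)t = -12 - 8t
for any integer t.

k = 8 + 5t, l = -12 - 8t for integer t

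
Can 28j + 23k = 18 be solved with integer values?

Step 1: Compute gcd(28, 23).
gcd(28, 23) = 1

Step 2: Check divisibility.
Does 1 divide 18? 18 = 1 x 18, so yes.

By the theorem on linear Diophantine equations, 28j + 23k = 18 has integer solutions if and only if gcd(28, 23) divides 18. Since 1 | 18, solutions exist.

Yes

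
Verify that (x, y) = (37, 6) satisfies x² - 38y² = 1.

Compute x² = 37² = 1369
Compute 38y² = 38·6² = 38·36 = 1368
x² - 38y² = 1369 - 1368 = 1
Since this equals 1, (37, 6) is a solution.

Yes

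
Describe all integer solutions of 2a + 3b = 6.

Step 1: Compute gcd(2, 3) = 1.
Since 1 divides 6, solutions exist.

Step 2: Find a particular solution using extended Euclidean algorithm.
We get a₀ = -6, b₀ = 6.
Check: 2*-6 + 3*6 = 6 = 6 ✓

Step 3: Write the general solution.
a = -6 + (3/1)t = -6 + 3t
b = 6 - (2/1)t = 6 - 2t
for any integer t.

a = -6 + 3t, b = 6 - 2t for integer t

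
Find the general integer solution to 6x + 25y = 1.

Step 1: Compute gcd(6, 25) = 1.
Since 1 divides 1, solutions exist.

Step 2: Find a particular solution using extended Euclidean algorithm.
We get x₀ = -4, y₀ = 1.
Check: 6*-4 + 25*1 = 1 = 1 ✓

Step 3: Write the general solution.
x = -4 + (25/1)t = -4 + 25t
y = 1 - (6/1)t = 1 - 6t
for any integer t.

x = -4 + 25t, y = 1 - 6t for integer t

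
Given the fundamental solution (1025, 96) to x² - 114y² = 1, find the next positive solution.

Solutions to x² - Dy² = 1 are generated by powers of (x₀ + y₀√D).
The next solution satisfies x₁ + y₁√114 = (x₀ + y₀√114)², giving:
x₁ = x₀² + 114y₀² = 1025² + 114·96² = 1050625 + 1050624 = 2101249
y₁ = 2x₀y₀ = 2·1025·96 = 196800

Verify: 2101249² - 114·196800² = 4415247360001 - 4415247360000 = 1 ✓

x = 2101249, y = 196800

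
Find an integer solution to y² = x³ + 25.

Try small integer x values and check whether x³ + 25 is a perfect square.
x = 0: x³ + 25 = 0³ + 25 = 0 + 25 = 25
Is 25 a perfect square? 5² = 25 ✓
So (x, y) = (0, 5) is a solution.

x = 0, y = 5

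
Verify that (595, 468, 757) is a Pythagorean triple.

Compute a² + b² = 595² + 468² = 354025 + 219024 = 573049
Compute c² = 757² = 573049
Since 573049 = 573049, confirmed.

Yes, it is a Pythagorean triple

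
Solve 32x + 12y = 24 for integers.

Step 1: Check solvability.
gcd(32, 12) = 4
Since 4 divides 24, solutions exist.

Step 2: Apply extended Euclidean algorithm to find gcd.
We find integers such that 32*x0 + 12*y0 = 4

Step 3: Scale the particular solution.
Multiply by 24/4 = 6:
x = -6, y = 18

Step 4: Verify.
32*(-6) + 12*(18) = 24 = 24 ✓

x = -6, y = 18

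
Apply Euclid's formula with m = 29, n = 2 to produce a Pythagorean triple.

a = m² - n² = 29² - 2² = 841 - 4 = 837
b = 2mn = 2·29·2 = 116
c = m² + n² = 841 + 4 = 845
Verify: 837² + 116² = 700569 + 13456 = 714025 = 845² ✓

(837, 116, 845)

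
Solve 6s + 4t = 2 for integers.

Step 1: Check solvability.
gcd(6, 4) = 2
Since 2 divides 2, solutions exist.

Step 2: Apply extended Euclidean algorithm to find gcd.
We find integers such that 6*x0 + 4*y0 = 2

Step 3: Scale the particular solution.
Multiply by 2/2 = 1:
s = 1, t = -1

Step 4: Verify.
6*(1) + 4*(-1) = 2 = 2 ✓

s = 1, t = -1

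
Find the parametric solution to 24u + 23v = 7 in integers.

Step 1: Compute gcd(24, 23) = 1.
Since 1 divides 7, solutions exist.

Step 2: Find a particular solution using extended Euclidean algorithm.
We get u₀ = 7, v₀ = -7.
Check: 24*7 + 23*-7 = 7 = 7 ✓

Step 3: Write the general solution.
u = 7 + (23/1)t = 7 + 23t
v = -7 - (24/1)t = -7 - 24t
for any integer t.

u = 7 + 23t, v = -7 - 24t for integer t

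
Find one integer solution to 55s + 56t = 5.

Step 1: Check solvability.
gcd(55, 56) = 1
Since 1 divides 5, solutions exist.

Step 2: Apply extended Euclidean algorithm to find gcd.
We find integers such that 55*x0 + 56*y0 = 1

Step 3: Scale the particular solution.
Multiply by 5/1 = 5:
s = -5, t = 5

Step 4: Verify.
55*(-5) + 56*(5) = 5 = 5 ✓

s = -5, t = 5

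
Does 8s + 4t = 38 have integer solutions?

Step 1: Compute gcd(8, 4).
gcd(8, 4) = 4

Step 2: Check divisibility.
Does 4 divide 38? 38 = 4 x 9 + 2, so no.

By the theorem on linear Diophantine equations, 8s + 4t = 38 has integer solutions if and only if gcd(8, 4) divides 38. Since 4 does not divide 38, no solutions exist.

No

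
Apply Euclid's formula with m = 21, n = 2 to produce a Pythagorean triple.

a = m² - n² = 21² - 2² = 441 - 4 = 437
b = 2mn = 2·21·2 = 84
c = m² + n² = 441 + 4 = 445
Verify: 437² + 84² = 190969 + 7056 = 198025 = 445² ✓

(437, 84, 445)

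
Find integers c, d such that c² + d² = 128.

We need to find integers c, d > 0 such that c² + d² = 128.
Trying c = 8: d² = 128 - 8² = 128 - 64 = 64
d = 8
Check: 8² + 8² = 64 + 64 = 128 ✓

128 = 8² + 8²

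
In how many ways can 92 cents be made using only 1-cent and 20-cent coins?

We need non-negative integers (x, y) with 1x + 20y = 92.
For each x from 0 to 92, check if (92 - 1x) is a non-negative multiple of 20.
Solutions (x, y): (12,4), (32,3), (52,2), (72,1), ...
Count: 5

5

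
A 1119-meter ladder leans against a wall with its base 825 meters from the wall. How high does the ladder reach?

The ladder, wall, and ground form a right triangle with hypotenuse 1119 and one leg 825.
By the Pythagorean theorem: h² = 1119² - 825² = 1252161 - 680625 = 571536
h = √571536 = 756 meters

756 meters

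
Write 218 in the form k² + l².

We need to find integers k, l > 0 such that k² + l² = 218.
Trying k = 7: l² = 218 - 7² = 218 - 49 = 169
l = 13
Check: 7² + 13² = 49 + 169 = 218 ✓

218 = 7² + 13²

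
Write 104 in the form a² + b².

We need to find integers a, b > 0 such that a² + b² = 104.
Trying a = 2: b² = 104 - 2² = 104 - 4 = 100
b = 10
Check: 2² + 10² = 4 + 100 = 104 ✓

104 = 2² + 10²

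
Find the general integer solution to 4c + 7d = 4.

Step 1: Compute gcd(4, 7) = 1.
Since 1 divides 4, solutions exist.

Step 2: Find a particular solution using extended Euclidean algorithm.
We get c₀ = 8, d₀ = -4.
Check: 4*8 + 7*-4 = 4 = 4 ✓

Step 3: Write the general solution.
c = 8 + (7/1)t = 8 + 7t
d = -4 - (4/1)t = -4 - 4t
for any integer t.

c = 8 + 7t, d = -4 - 4t for integer t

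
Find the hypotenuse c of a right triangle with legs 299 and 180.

c² = a² + b² = 299² + 180² = 89401 + 32400 = 121801
c = sqrt(121801) = 349

349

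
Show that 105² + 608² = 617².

Compute a² + b² = 105² + 608² = 11025 + 369664 = 380689
Compute c² = 617² = 380689
Since 380689 = 380689, confirmed.

Yes, it is a Pythagorean triple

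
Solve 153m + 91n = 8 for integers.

Step 1: Check solvability.
gcd(153, 91) = 1
Since 1 divides 8, solutions exist.

Step 2: Apply extended Euclidean algorithm to find gcd.
We find integers such that 153*x0 + 91*y0 = 1

Step 3: Scale the particular solution.
Multiply by 8/1 = 8:
m = -176, n = 296

Step 4: Verify.
153*(-176) + 91*(296) = 8 = 8 ✓

m = -176, n = 296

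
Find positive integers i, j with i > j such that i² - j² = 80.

Factor: i² - j² = (i+j)(i-j) = 80.
We need two factors of 80 with the same parity.
Use i+j = 40 and i-j = 2 (product 40·2 = 80).
Adding: 2i = 42, so i = 21.
Subtracting: 2j = 38, so j = 19.
Check: 21² - 19² = 441 - 361 = 80 ✓

i = 21, j = 19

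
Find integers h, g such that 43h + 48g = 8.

Step 1: Check solvability.
gcd(43, 48) = 1
Since 1 divides 8, solutions exist.

Step 2: Apply extended Euclidean algorithm to find gcd.
We find integers such that 43*x0 + 48*y0 = 1

Step 3: Scale the particular solution.
Multiply by 8/1 = 8:
h = 152, g = -136

Step 4: Verify.
43*(152) + 48*(-136) = 8 = 8 ✓

h = 152, g = -136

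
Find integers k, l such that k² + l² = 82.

We need to find integers k, l > 0 such that k² + l² = 82.
Trying k = 1: l² = 82 - 1² = 82 - 1 = 81
l = 9
Check: 1² + 9² = 1 + 81 = 82 ✓

82 = 1² + 9²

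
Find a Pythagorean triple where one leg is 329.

We need the other leg and hypotenuse such that 329² + x² = c².
Take x = 1080, c = 1129: 329² + 1080² = 108241 + 1166400 = 1274641 = 1129² ✓
Triple: (329, 1080, 1129)

(329, 1080, 1129)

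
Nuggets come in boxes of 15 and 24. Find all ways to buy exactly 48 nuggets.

We need non-negative integers (x, y) with 15x + 24y = 48.
For each x in 0..3, check if 48 - 15x is a non-negative multiple of 24.
x = 0: 24y = 48, y = 2 ✓

(0 boxes of 15, 2 boxes of 24)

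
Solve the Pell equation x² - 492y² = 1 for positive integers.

We seek the smallest positive integers (x, y) with x² - 492y² = 1, i.e., x² = 492y² + 1.
Try successive y values:
y = 1: x² = 492·1² + 1 = 493, not a perfect square
y = 2: x² = 492·2² + 1 = 1969, not a perfect square
y = 3: x² = 492·3² + 1 = 4429, not a perfect square
... continuing the search (or via continued fractions) ...
y = 1342: x² = 492·1342² + 1 = 886074289, x = 29767 ✓

Verify: 29767² - 492·1342² = 886074289 - 886074288 = 1 ✓

x = 29767, y = 1342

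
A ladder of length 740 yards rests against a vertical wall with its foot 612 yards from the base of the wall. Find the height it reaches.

The ladder, wall, and ground form a right triangle with hypotenuse 740 and one leg 612.
By the Pythagorean theorem: h² = 740² - 612² = 547600 - 374544 = 173056
h = √173056 = 416 yards

416 yards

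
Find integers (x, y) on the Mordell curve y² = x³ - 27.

Try small integer x values and check whether x³ - 27 is a perfect square.
x = 3: x³ - 27 = 3³ - 27 = 27 - 27 = 0
Is 0 a perfect square? 0² = 0 ✓
So (x, y) = (3, 0) is a solution.

x = 3, y = 0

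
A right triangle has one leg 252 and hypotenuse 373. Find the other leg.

a² = c² - b² = 139129 - 63504 = 75625
a = 275

275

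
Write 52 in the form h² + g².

We need to find integers h, g > 0 such that h² + g² = 52.
Trying h = 4: g² = 52 - 4² = 52 - 16 = 36
g = 6
Check: 4² + 6² = 16 + 36 = 52 ✓

52 = 4² + 6²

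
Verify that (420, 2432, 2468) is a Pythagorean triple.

Compute a² + b² = 420² + 2432² = 176400 + 5914624 = 6091024
Compute c² = 2468² = 6091024
Since 6091024 = 6091024, confirmed.

Yes, it is a Pythagorean triple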